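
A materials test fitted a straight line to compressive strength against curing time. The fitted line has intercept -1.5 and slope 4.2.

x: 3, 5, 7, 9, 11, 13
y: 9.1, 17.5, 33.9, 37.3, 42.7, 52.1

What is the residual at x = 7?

r = 6

ŷ = -1.5 + 4.2·7 = 27.9
r = 33.9 − 27.9 = 6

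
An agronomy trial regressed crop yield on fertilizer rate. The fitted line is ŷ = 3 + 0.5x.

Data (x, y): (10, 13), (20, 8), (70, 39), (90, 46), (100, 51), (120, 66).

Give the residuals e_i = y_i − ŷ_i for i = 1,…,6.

x=10: ŷ = 3 + 0.5·10 = 8; e = 13 − 8 = 5
x=20: ŷ = 3 + 0.5·20 = 13; e = 8 − 13 = -5
x=70: ŷ = 3 + 0.5·70 = 38; e = 39 − 38 = 1
x=90: ŷ = 3 + 0.5·90 = 48; e = 46 − 48 = -2
x=100: ŷ = 3 + 0.5·100 = 53; e = 51 − 53 = -2
x=120: ŷ = 3 + 0.5·120 = 63; e = 66 − 63 = 3

5, -5, 1, -2, -2, 3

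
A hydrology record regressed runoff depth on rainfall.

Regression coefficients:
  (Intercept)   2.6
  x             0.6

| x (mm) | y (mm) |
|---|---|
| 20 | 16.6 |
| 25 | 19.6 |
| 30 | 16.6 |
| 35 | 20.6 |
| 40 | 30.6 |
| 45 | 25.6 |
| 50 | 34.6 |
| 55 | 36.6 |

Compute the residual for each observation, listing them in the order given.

x=20: ŷ = 2.6 + 0.6·20 = 14.6; e = 16.6 − 14.6 = 2
x=25: ŷ = 2.6 + 0.6·25 = 17.6; e = 19.6 − 17.6 = 2
x=30: ŷ = 2.6 + 0.6·30 = 20.6; e = 16.6 − 20.6 = -4
x=35: ŷ = 2.6 + 0.6·35 = 23.6; e = 20.6 − 23.6 = -3
x=40: ŷ = 2.6 + 0.6·40 = 26.6; e = 30.6 − 26.6 = 4
x=45: ŷ = 2.6 + 0.6·45 = 29.6; e = 25.6 − 29.6 = -4
x=50: ŷ = 2.6 + 0.6·50 = 32.6; e = 34.6 − 32.6 = 2
x=55: ŷ = 2.6 + 0.6·55 = 35.6; e = 36.6 − 35.6 = 1

2, 2, -4, -3, 4, -4, 2, 1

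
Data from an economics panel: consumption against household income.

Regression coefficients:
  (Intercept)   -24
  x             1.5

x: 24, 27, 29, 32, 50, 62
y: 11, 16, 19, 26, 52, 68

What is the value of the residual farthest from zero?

x=24: ŷ = -24 + 1.5·24 = 12; r = 11 − 12 = -1
x=27: ŷ = -24 + 1.5·27 = 16.5; r = 16 − 16.5 = -0.5
x=29: ŷ = -24 + 1.5·29 = 19.5; r = 19 − 19.5 = -0.5
x=32: ŷ = -24 + 1.5·32 = 24; r = 26 − 24 = 2
x=50: ŷ = -24 + 1.5·50 = 51; r = 52 − 51 = 1
x=62: ŷ = -24 + 1.5·62 = 69; r = 68 − 69 = -1
Largest |r| is 2 at x = 32, residual 2.

r = 2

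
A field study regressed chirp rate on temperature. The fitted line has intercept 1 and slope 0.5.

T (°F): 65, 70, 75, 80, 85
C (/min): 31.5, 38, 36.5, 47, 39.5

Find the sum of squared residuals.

T=65: ŷ = 1 + 0.5·65 = 33.5; e = 31.5 − 33.5 = -2
T=70: ŷ = 1 + 0.5·70 = 36; e = 38 − 36 = 2
T=75: ŷ = 1 + 0.5·75 = 38.5; e = 36.5 − 38.5 = -2
T=80: ŷ = 1 + 0.5·80 = 41; e = 47 − 41 = 6
T=85: ŷ = 1 + 0.5·85 = 43.5; e = 39.5 − 43.5 = -4
SSE = 4 + 4 + 4 + 36 + 16 = 64

SSE = 64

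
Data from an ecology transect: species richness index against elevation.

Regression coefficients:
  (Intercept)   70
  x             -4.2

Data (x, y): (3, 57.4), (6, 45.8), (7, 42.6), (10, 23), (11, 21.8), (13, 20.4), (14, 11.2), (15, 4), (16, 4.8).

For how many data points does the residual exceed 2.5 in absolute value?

3

x=3: ŷ = 70 − 4.2·3 = 57.4; e = 57.4 − 57.4 = 0
x=6: ŷ = 70 − 4.2·6 = 44.8; e = 45.8 − 44.8 = 1
x=7: ŷ = 70 − 4.2·7 = 40.6; e = 42.6 − 40.6 = 2
x=10: ŷ = 70 − 4.2·10 = 28; e = 23 − 28 = -5
x=11: ŷ = 70 − 4.2·11 = 23.8; e = 21.8 − 23.8 = -2
x=13: ŷ = 70 − 4.2·13 = 15.4; e = 20.4 − 15.4 = 5
x=14: ŷ = 70 − 4.2·14 = 11.2; e = 11.2 − 11.2 = 0
x=15: ŷ = 70 − 4.2·15 = 7; e = 4 − 7 = -3
x=16: ŷ = 70 − 4.2·16 = 2.8; e = 4.8 − 2.8 = 2
|e| > 2.5: x=10 (|e|=5), x=13 (|e|=5), x=15 (|e|=3) → 3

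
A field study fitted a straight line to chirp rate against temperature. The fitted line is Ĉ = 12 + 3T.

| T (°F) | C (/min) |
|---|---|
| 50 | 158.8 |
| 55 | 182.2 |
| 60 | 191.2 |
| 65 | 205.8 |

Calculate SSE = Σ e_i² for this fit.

T=50: Ĉ = 12 + 3·50 = 162; e = 158.8 − 162 = -3.2
T=55: Ĉ = 12 + 3·55 = 177; e = 182.2 − 177 = 5.2
T=60: Ĉ = 12 + 3·60 = 192; e = 191.2 − 192 = -0.8
T=65: Ĉ = 12 + 3·65 = 207; e = 205.8 − 207 = -1.2
SSE = 10.24 + 27.04 + 0.64 + 1.44 = 39.36

SSE = 39.36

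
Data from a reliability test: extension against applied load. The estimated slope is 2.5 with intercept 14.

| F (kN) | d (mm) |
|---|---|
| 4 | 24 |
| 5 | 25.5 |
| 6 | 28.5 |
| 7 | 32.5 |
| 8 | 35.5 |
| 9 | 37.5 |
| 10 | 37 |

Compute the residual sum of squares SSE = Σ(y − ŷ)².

SSE = 9.5

F=4: ŷ = 14 + 2.5·4 = 24; r = 24 − 24 = 0
F=5: ŷ = 14 + 2.5·5 = 26.5; r = 25.5 − 26.5 = -1
F=6: ŷ = 14 + 2.5·6 = 29; r = 28.5 − 29 = -0.5
F=7: ŷ = 14 + 2.5·7 = 31.5; r = 32.5 − 31.5 = 1
F=8: ŷ = 14 + 2.5·8 = 34; r = 35.5 − 34 = 1.5
F=9: ŷ = 14 + 2.5·9 = 36.5; r = 37.5 − 36.5 = 1
F=10: ŷ = 14 + 2.5·10 = 39; r = 37 − 39 = -2
SSE = 0 + 1 + 0.25 + 1 + 2.25 + 1 + 4 = 9.5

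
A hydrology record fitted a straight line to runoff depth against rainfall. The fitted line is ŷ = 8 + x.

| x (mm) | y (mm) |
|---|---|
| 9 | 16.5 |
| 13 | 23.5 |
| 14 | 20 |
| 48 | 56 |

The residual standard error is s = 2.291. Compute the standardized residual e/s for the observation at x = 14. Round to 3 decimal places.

ŷ = 8 + 14 = 22
e = 20 − 22 = -2
e/s = -2 / 2.291 = -0.873

-0.873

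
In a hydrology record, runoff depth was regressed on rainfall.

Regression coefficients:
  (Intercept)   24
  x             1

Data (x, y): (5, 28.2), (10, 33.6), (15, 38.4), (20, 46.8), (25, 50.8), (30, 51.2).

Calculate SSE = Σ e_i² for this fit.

SSE = 20.08

x=5: ŷ = 24 + 5 = 29; e = 28.2 − 29 = -0.8
x=10: ŷ = 24 + 10 = 34; e = 33.6 − 34 = -0.4
x=15: ŷ = 24 + 15 = 39; e = 38.4 − 39 = -0.6
x=20: ŷ = 24 + 20 = 44; e = 46.8 − 44 = 2.8
x=25: ŷ = 24 + 25 = 49; e = 50.8 − 49 = 1.8
x=30: ŷ = 24 + 30 = 54; e = 51.2 − 54 = -2.8
SSE = 0.64 + 0.16 + 0.36 + 7.84 + 3.24 + 7.84 = 20.08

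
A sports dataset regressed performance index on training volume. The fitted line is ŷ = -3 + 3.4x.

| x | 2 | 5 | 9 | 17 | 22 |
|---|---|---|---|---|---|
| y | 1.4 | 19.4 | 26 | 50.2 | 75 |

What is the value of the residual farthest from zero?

x=2: ŷ = -3 + 3.4·2 = 3.8; e = 1.4 − 3.8 = -2.4
x=5: ŷ = -3 + 3.4·5 = 14; e = 19.4 − 14 = 5.4
x=9: ŷ = -3 + 3.4·9 = 27.6; e = 26 − 27.6 = -1.6
x=17: ŷ = -3 + 3.4·17 = 54.8; e = 50.2 − 54.8 = -4.6
x=22: ŷ = -3 + 3.4·22 = 71.8; e = 75 − 71.8 = 3.2
Largest |e| is 5.4 at x = 5, residual 5.4.

e = 5.4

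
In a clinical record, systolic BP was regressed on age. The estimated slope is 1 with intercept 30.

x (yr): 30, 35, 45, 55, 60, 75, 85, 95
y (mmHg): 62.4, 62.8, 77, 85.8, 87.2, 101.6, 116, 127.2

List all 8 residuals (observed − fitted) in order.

2.4, -2.2, 2, 0.8, -2.8, -3.4, 1, 2.2

x=30: ŷ = 30 + 30 = 60; r = 62.4 − 60 = 2.4
x=35: ŷ = 30 + 35 = 65; r = 62.8 − 65 = -2.2
x=45: ŷ = 30 + 45 = 75; r = 77 − 75 = 2
x=55: ŷ = 30 + 55 = 85; r = 85.8 − 85 = 0.8
x=60: ŷ = 30 + 60 = 90; r = 87.2 − 90 = -2.8
x=75: ŷ = 30 + 75 = 105; r = 101.6 − 105 = -3.4
x=85: ŷ = 30 + 85 = 115; r = 116 − 115 = 1
x=95: ŷ = 30 + 95 = 125; r = 127.2 − 125 = 2.2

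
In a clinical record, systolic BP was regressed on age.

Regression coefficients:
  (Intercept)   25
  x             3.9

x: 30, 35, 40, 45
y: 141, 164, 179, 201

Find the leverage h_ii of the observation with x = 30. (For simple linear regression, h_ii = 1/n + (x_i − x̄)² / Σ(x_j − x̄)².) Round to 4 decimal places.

x̄ = (30 + 35 + 40 + 45)/4 = 37.5
Σ(x − x̄)² = 56.25 + 6.25 + 6.25 + 56.25 = 125
h = 1/4 + (-7.5)²/125 = 0.25 + 0.45 = 0.7000

h = 0.7000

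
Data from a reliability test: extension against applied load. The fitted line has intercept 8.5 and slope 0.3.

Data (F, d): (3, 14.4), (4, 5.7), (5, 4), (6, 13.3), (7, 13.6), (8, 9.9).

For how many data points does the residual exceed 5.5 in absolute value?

1

F=3: ŷ = 8.5 + 0.3·3 = 9.4; r = 14.4 − 9.4 = 5
F=4: ŷ = 8.5 + 0.3·4 = 9.7; r = 5.7 − 9.7 = -4
F=5: ŷ = 8.5 + 0.3·5 = 10; r = 4 − 10 = -6
F=6: ŷ = 8.5 + 0.3·6 = 10.3; r = 13.3 − 10.3 = 3
F=7: ŷ = 8.5 + 0.3·7 = 10.6; r = 13.6 − 10.6 = 3
F=8: ŷ = 8.5 + 0.3·8 = 10.9; r = 9.9 − 10.9 = -1
|r| > 5.5: F=5 (|r|=6) → 1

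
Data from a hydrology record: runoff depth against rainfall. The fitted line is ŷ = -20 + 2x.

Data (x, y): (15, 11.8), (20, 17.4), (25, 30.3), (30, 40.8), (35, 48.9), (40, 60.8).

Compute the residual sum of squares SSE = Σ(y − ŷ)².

SSE = 12.58

x=15: ŷ = -20 + 2·15 = 10; r = 11.8 − 10 = 1.8
x=20: ŷ = -20 + 2·20 = 20; r = 17.4 − 20 = -2.6
x=25: ŷ = -20 + 2·25 = 30; r = 30.3 − 30 = 0.3
x=30: ŷ = -20 + 2·30 = 40; r = 40.8 − 40 = 0.8
x=35: ŷ = -20 + 2·35 = 50; r = 48.9 − 50 = -1.1
x=40: ŷ = -20 + 2·40 = 60; r = 60.8 − 60 = 0.8
SSE = 3.24 + 6.76 + 0.09 + 0.64 + 1.21 + 0.64 = 12.58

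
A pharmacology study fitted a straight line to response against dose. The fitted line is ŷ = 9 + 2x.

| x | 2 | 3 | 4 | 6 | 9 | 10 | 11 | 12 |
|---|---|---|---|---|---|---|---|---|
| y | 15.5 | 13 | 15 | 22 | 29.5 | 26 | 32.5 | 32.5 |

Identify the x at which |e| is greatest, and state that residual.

x = 10, e = -3

x=2: ŷ = 9 + 2·2 = 13; e = 15.5 − 13 = 2.5
x=3: ŷ = 9 + 2·3 = 15; e = 13 − 15 = -2
x=4: ŷ = 9 + 2·4 = 17; e = 15 − 17 = -2
x=6: ŷ = 9 + 2·6 = 21; e = 22 − 21 = 1
x=9: ŷ = 9 + 2·9 = 27; e = 29.5 − 27 = 2.5
x=10: ŷ = 9 + 2·10 = 29; e = 26 − 29 = -3
x=11: ŷ = 9 + 2·11 = 31; e = 32.5 − 31 = 1.5
x=12: ŷ = 9 + 2·12 = 33; e = 32.5 − 33 = -0.5
Largest |e| is 3 at x = 10, residual -3.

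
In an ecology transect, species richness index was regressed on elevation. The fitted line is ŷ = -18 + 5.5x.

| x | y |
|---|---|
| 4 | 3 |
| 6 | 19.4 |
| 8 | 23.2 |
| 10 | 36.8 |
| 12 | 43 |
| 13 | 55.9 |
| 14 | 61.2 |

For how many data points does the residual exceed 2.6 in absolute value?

3

x=4: ŷ = -18 + 5.5·4 = 4; r = 3 − 4 = -1
x=6: ŷ = -18 + 5.5·6 = 15; r = 19.4 − 15 = 4.4
x=8: ŷ = -18 + 5.5·8 = 26; r = 23.2 − 26 = -2.8
x=10: ŷ = -18 + 5.5·10 = 37; r = 36.8 − 37 = -0.2
x=12: ŷ = -18 + 5.5·12 = 48; r = 43 − 48 = -5
x=13: ŷ = -18 + 5.5·13 = 53.5; r = 55.9 − 53.5 = 2.4
x=14: ŷ = -18 + 5.5·14 = 59; r = 61.2 − 59 = 2.2
|r| > 2.6: x=6 (|r|=4.4), x=8 (|r|=2.8), x=12 (|r|=5) → 3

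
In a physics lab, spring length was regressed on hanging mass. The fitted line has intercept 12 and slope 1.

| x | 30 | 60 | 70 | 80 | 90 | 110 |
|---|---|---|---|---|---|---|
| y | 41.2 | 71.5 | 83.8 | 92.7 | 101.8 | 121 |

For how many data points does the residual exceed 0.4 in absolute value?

5

x=30: ŷ = 12 + 30 = 42; r = 41.2 − 42 = -0.8
x=60: ŷ = 12 + 60 = 72; r = 71.5 − 72 = -0.5
x=70: ŷ = 12 + 70 = 82; r = 83.8 − 82 = 1.8
x=80: ŷ = 12 + 80 = 92; r = 92.7 − 92 = 0.7
x=90: ŷ = 12 + 90 = 102; r = 101.8 − 102 = -0.2
x=110: ŷ = 12 + 110 = 122; r = 121 − 122 = -1
|r| > 0.4: x=30 (|r|=0.8), x=60 (|r|=0.5), x=70 (|r|=1.8), x=80 (|r|=0.7), x=110 (|r|=1) → 5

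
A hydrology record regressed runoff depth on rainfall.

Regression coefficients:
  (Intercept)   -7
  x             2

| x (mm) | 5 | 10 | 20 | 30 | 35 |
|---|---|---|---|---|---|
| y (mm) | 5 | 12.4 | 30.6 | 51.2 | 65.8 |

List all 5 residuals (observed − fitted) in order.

2, -0.6, -2.4, -1.8, 2.8

x=5: ŷ = -7 + 2·5 = 3; r = 5 − 3 = 2
x=10: ŷ = -7 + 2·10 = 13; r = 12.4 − 13 = -0.6
x=20: ŷ = -7 + 2·20 = 33; r = 30.6 − 33 = -2.4
x=30: ŷ = -7 + 2·30 = 53; r = 51.2 − 53 = -1.8
x=35: ŷ = -7 + 2·35 = 63; r = 65.8 − 63 = 2.8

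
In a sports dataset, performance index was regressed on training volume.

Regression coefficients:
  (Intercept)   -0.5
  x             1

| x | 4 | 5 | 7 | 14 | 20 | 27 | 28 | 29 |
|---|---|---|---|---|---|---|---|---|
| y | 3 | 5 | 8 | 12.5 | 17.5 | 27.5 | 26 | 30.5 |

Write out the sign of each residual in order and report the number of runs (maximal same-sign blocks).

6 runs

x=4: ŷ = -0.5 + 4 = 3.5; e = 3 − 3.5 = -0.5
x=5: ŷ = -0.5 + 5 = 4.5; e = 5 − 4.5 = 0.5
x=7: ŷ = -0.5 + 7 = 6.5; e = 8 − 6.5 = 1.5
x=14: ŷ = -0.5 + 14 = 13.5; e = 12.5 − 13.5 = -1
x=20: ŷ = -0.5 + 20 = 19.5; e = 17.5 − 19.5 = -2
x=27: ŷ = -0.5 + 27 = 26.5; e = 27.5 − 26.5 = 1
x=28: ŷ = -0.5 + 28 = 27.5; e = 26 − 27.5 = -1.5
x=29: ŷ = -0.5 + 29 = 28.5; e = 30.5 − 28.5 = 2
Signs: − + + − − + − +
Runs: −×1, +×2, −×2, +×1, −×1, +×1 → 6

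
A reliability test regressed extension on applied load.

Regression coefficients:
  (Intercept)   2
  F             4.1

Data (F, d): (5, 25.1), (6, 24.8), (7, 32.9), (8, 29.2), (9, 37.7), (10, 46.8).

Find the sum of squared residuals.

SSE = 62.08

F=5: d̂ = 2 + 4.1·5 = 22.5; e = 25.1 − 22.5 = 2.6
F=6: d̂ = 2 + 4.1·6 = 26.6; e = 24.8 − 26.6 = -1.8
F=7: d̂ = 2 + 4.1·7 = 30.7; e = 32.9 − 30.7 = 2.2
F=8: d̂ = 2 + 4.1·8 = 34.8; e = 29.2 − 34.8 = -5.6
F=9: d̂ = 2 + 4.1·9 = 38.9; e = 37.7 − 38.9 = -1.2
F=10: d̂ = 2 + 4.1·10 = 43; e = 46.8 − 43 = 3.8
SSE = 6.76 + 3.24 + 4.84 + 31.36 + 1.44 + 14.44 = 62.08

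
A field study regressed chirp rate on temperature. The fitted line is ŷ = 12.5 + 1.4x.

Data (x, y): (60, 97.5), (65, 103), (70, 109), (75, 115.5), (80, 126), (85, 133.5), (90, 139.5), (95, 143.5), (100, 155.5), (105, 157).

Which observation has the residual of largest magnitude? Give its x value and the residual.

x = 100, e = 3

x=60: ŷ = 12.5 + 1.4·60 = 96.5; e = 97.5 − 96.5 = 1
x=65: ŷ = 12.5 + 1.4·65 = 103.5; e = 103 − 103.5 = -0.5
x=70: ŷ = 12.5 + 1.4·70 = 110.5; e = 109 − 110.5 = -1.5
x=75: ŷ = 12.5 + 1.4·75 = 117.5; e = 115.5 − 117.5 = -2
x=80: ŷ = 12.5 + 1.4·80 = 124.5; e = 126 − 124.5 = 1.5
x=85: ŷ = 12.5 + 1.4·85 = 131.5; e = 133.5 − 131.5 = 2
x=90: ŷ = 12.5 + 1.4·90 = 138.5; e = 139.5 − 138.5 = 1
x=95: ŷ = 12.5 + 1.4·95 = 145.5; e = 143.5 − 145.5 = -2
x=100: ŷ = 12.5 + 1.4·100 = 152.5; e = 155.5 − 152.5 = 3
x=105: ŷ = 12.5 + 1.4·105 = 159.5; e = 157 − 159.5 = -2.5
Largest |e| is 3 at x = 100, residual 3.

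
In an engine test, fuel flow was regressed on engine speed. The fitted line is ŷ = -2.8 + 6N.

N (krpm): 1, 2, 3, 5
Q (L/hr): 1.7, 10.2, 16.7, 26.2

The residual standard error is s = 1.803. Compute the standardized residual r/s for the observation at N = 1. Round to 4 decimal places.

ŷ = -2.8 + 6·1 = 3.2
r = 1.7 − 3.2 = -1.5
r/s = -1.5 / 1.803 = -0.8319

-0.8319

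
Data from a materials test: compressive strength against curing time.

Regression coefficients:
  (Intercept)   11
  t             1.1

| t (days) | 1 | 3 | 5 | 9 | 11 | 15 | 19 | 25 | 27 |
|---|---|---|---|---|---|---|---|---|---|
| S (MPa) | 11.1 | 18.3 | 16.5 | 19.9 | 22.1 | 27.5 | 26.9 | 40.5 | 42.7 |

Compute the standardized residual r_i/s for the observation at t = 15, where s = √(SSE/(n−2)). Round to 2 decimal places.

t=1: Ŝ = 11 + 1.1·1 = 12.1; r = 11.1 − 12.1 = -1
t=3: Ŝ = 11 + 1.1·3 = 14.3; r = 18.3 − 14.3 = 4
t=5: Ŝ = 11 + 1.1·5 = 16.5; r = 16.5 − 16.5 = 0
t=9: Ŝ = 11 + 1.1·9 = 20.9; r = 19.9 − 20.9 = -1
t=11: Ŝ = 11 + 1.1·11 = 23.1; r = 22.1 − 23.1 = -1
t=15: Ŝ = 11 + 1.1·15 = 27.5; r = 27.5 − 27.5 = 0
t=19: Ŝ = 11 + 1.1·19 = 31.9; r = 26.9 − 31.9 = -5
t=25: Ŝ = 11 + 1.1·25 = 38.5; r = 40.5 − 38.5 = 2
t=27: Ŝ = 11 + 1.1·27 = 40.7; r = 42.7 − 40.7 = 2
SSE = 1 + 16 + 0 + 1 + 1 + 0 + 25 + 4 + 4 = 52
s = √(52/7) = 2.72554
r/s = 0 / 2.72554 = 0.00

0.00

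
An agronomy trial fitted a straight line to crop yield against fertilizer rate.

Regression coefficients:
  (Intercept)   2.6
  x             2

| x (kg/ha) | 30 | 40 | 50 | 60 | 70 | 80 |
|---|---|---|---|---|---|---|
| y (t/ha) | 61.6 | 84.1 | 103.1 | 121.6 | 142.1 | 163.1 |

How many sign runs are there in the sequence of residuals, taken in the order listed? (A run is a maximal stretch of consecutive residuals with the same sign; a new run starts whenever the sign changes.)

x=30: ŷ = 2.6 + 2·30 = 62.6; r = 61.6 − 62.6 = -1
x=40: ŷ = 2.6 + 2·40 = 82.6; r = 84.1 − 82.6 = 1.5
x=50: ŷ = 2.6 + 2·50 = 102.6; r = 103.1 − 102.6 = 0.5
x=60: ŷ = 2.6 + 2·60 = 122.6; r = 121.6 − 122.6 = -1
x=70: ŷ = 2.6 + 2·70 = 142.6; r = 142.1 − 142.6 = -0.5
x=80: ŷ = 2.6 + 2·80 = 162.6; r = 163.1 − 162.6 = 0.5
Signs: − + + − − +
Runs: −×1, +×2, −×2, +×1 → 4

4 runs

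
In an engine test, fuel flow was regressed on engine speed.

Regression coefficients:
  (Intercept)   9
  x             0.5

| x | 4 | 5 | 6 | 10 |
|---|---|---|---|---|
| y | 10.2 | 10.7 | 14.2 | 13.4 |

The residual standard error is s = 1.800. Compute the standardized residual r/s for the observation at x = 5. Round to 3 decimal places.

ŷ = 9 + 0.5·5 = 11.5
r = 10.7 − 11.5 = -0.8
r/s = -0.8 / 1.800 = -0.444

-0.444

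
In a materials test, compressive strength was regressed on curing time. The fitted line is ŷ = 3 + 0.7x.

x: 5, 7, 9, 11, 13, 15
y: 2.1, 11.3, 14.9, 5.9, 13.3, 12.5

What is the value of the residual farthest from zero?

r = 5.6

x=5: ŷ = 3 + 0.7·5 = 6.5; r = 2.1 − 6.5 = -4.4
x=7: ŷ = 3 + 0.7·7 = 7.9; r = 11.3 − 7.9 = 3.4
x=9: ŷ = 3 + 0.7·9 = 9.3; r = 14.9 − 9.3 = 5.6
x=11: ŷ = 3 + 0.7·11 = 10.7; r = 5.9 − 10.7 = -4.8
x=13: ŷ = 3 + 0.7·13 = 12.1; r = 13.3 − 12.1 = 1.2
x=15: ŷ = 3 + 0.7·15 = 13.5; r = 12.5 − 13.5 = -1
Largest |r| is 5.6 at x = 9, residual 5.6.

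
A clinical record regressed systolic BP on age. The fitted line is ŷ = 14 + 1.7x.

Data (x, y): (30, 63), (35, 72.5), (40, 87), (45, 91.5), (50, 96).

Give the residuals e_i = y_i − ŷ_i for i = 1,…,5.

-2, -1, 5, 1, -3

x=30: ŷ = 14 + 1.7·30 = 65; e = 63 − 65 = -2
x=35: ŷ = 14 + 1.7·35 = 73.5; e = 72.5 − 73.5 = -1
x=40: ŷ = 14 + 1.7·40 = 82; e = 87 − 82 = 5
x=45: ŷ = 14 + 1.7·45 = 90.5; e = 91.5 − 90.5 = 1
x=50: ŷ = 14 + 1.7·50 = 99; e = 96 − 99 = -3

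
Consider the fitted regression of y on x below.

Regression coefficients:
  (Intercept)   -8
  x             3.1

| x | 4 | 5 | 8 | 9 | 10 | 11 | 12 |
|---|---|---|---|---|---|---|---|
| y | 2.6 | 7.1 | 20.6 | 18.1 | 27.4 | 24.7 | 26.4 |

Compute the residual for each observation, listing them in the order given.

x=4: ŷ = -8 + 3.1·4 = 4.4; e = 2.6 − 4.4 = -1.8
x=5: ŷ = -8 + 3.1·5 = 7.5; e = 7.1 − 7.5 = -0.4
x=8: ŷ = -8 + 3.1·8 = 16.8; e = 20.6 − 16.8 = 3.8
x=9: ŷ = -8 + 3.1·9 = 19.9; e = 18.1 − 19.9 = -1.8
x=10: ŷ = -8 + 3.1·10 = 23; e = 27.4 − 23 = 4.4
x=11: ŷ = -8 + 3.1·11 = 26.1; e = 24.7 − 26.1 = -1.4
x=12: ŷ = -8 + 3.1·12 = 29.2; e = 26.4 − 29.2 = -2.8

-1.8, -0.4, 3.8, -1.8, 4.4, -1.4, -2.8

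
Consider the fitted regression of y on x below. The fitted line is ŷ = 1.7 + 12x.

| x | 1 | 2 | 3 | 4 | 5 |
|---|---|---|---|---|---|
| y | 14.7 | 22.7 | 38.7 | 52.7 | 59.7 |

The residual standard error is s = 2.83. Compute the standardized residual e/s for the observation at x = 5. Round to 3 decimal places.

ŷ = 1.7 + 12·5 = 61.7
e = 59.7 − 61.7 = -2
e/s = -2 / 2.83 = -0.707

-0.707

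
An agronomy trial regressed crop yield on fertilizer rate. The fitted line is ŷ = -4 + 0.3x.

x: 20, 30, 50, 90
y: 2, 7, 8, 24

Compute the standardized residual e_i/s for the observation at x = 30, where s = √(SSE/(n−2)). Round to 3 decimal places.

0.756

x=20: ŷ = -4 + 0.3·20 = 2; e = 2 − 2 = 0
x=30: ŷ = -4 + 0.3·30 = 5; e = 7 − 5 = 2
x=50: ŷ = -4 + 0.3·50 = 11; e = 8 − 11 = -3
x=90: ŷ = -4 + 0.3·90 = 23; e = 24 − 23 = 1
SSE = 0 + 4 + 9 + 1 = 14
s = √(14/2) = 2.64575
e/s = 2 / 2.64575 = 0.756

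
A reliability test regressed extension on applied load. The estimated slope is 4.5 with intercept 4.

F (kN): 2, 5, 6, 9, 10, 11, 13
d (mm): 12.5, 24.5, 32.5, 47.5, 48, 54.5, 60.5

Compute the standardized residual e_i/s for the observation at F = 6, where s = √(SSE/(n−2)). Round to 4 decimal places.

0.7234

F=2: ŷ = 4 + 4.5·2 = 13; e = 12.5 − 13 = -0.5
F=5: ŷ = 4 + 4.5·5 = 26.5; e = 24.5 − 26.5 = -2
F=6: ŷ = 4 + 4.5·6 = 31; e = 32.5 − 31 = 1.5
F=9: ŷ = 4 + 4.5·9 = 44.5; e = 47.5 − 44.5 = 3
F=10: ŷ = 4 + 4.5·10 = 49; e = 48 − 49 = -1
F=11: ŷ = 4 + 4.5·11 = 53.5; e = 54.5 − 53.5 = 1
F=13: ŷ = 4 + 4.5·13 = 62.5; e = 60.5 − 62.5 = -2
SSE = 0.25 + 4 + 2.25 + 9 + 1 + 1 + 4 = 21.5
s = √(21.5/5) = 2.07364
e/s = 1.5 / 2.07364 = 0.7234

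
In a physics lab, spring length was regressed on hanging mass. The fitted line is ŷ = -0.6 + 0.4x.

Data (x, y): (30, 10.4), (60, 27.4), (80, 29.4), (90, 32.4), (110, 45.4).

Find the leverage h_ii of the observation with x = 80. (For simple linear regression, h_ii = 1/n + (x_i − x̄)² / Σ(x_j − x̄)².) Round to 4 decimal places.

x̄ = (30 + 60 + 80 + 90 + 110)/5 = 74
Σ(x − x̄)² = 1936 + 196 + 36 + 256 + 1296 = 3720
h = 1/5 + (6)²/3720 = 0.2 + 0.00967742 = 0.2097

h = 0.2097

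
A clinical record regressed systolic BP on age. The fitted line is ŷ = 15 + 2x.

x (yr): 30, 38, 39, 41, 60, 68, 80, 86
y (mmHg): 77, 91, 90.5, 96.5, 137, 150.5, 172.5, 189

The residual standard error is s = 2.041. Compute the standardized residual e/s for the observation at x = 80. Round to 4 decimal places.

ŷ = 15 + 2·80 = 175
e = 172.5 − 175 = -2.5
e/s = -2.5 / 2.041 = -1.2249

-1.2249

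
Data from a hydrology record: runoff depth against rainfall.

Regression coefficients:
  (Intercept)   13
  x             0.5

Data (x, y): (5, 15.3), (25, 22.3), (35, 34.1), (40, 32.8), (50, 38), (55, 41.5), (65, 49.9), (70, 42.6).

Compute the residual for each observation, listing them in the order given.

x=5: ŷ = 13 + 0.5·5 = 15.5; r = 15.3 − 15.5 = -0.2
x=25: ŷ = 13 + 0.5·25 = 25.5; r = 22.3 − 25.5 = -3.2
x=35: ŷ = 13 + 0.5·35 = 30.5; r = 34.1 − 30.5 = 3.6
x=40: ŷ = 13 + 0.5·40 = 33; r = 32.8 − 33 = -0.2
x=50: ŷ = 13 + 0.5·50 = 38; r = 38 − 38 = 0
x=55: ŷ = 13 + 0.5·55 = 40.5; r = 41.5 − 40.5 = 1
x=65: ŷ = 13 + 0.5·65 = 45.5; r = 49.9 − 45.5 = 4.4
x=70: ŷ = 13 + 0.5·70 = 48; r = 42.6 − 48 = -5.4

-0.2, -3.2, 3.6, -0.2, 0, 1, 4.4, -5.4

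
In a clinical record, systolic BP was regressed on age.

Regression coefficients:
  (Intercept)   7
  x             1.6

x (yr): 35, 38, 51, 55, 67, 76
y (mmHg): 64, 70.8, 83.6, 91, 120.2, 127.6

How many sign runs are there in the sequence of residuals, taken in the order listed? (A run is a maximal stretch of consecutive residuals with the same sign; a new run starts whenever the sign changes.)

x=35: ŷ = 7 + 1.6·35 = 63; r = 64 − 63 = 1
x=38: ŷ = 7 + 1.6·38 = 67.8; r = 70.8 − 67.8 = 3
x=51: ŷ = 7 + 1.6·51 = 88.6; r = 83.6 − 88.6 = -5
x=55: ŷ = 7 + 1.6·55 = 95; r = 91 − 95 = -4
x=67: ŷ = 7 + 1.6·67 = 114.2; r = 120.2 − 114.2 = 6
x=76: ŷ = 7 + 1.6·76 = 128.6; r = 127.6 − 128.6 = -1
Signs: + + − − + −
Runs: +×2, −×2, +×1, −×1 → 4

4 runs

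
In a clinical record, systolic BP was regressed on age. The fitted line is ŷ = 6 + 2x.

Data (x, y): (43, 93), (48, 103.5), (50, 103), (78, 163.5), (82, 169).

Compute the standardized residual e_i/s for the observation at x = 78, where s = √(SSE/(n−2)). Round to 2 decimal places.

0.66

x=43: ŷ = 6 + 2·43 = 92; e = 93 − 92 = 1
x=48: ŷ = 6 + 2·48 = 102; e = 103.5 − 102 = 1.5
x=50: ŷ = 6 + 2·50 = 106; e = 103 − 106 = -3
x=78: ŷ = 6 + 2·78 = 162; e = 163.5 − 162 = 1.5
x=82: ŷ = 6 + 2·82 = 170; e = 169 − 170 = -1
SSE = 1 + 2.25 + 9 + 2.25 + 1 = 15.5
s = √(15.5/3) = 2.27303
e/s = 1.5 / 2.27303 = 0.66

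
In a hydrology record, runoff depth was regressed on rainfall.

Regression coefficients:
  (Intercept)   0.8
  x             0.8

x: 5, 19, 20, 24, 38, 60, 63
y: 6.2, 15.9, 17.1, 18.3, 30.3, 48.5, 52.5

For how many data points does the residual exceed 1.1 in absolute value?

x=5: ŷ = 0.8 + 0.8·5 = 4.8; r = 6.2 − 4.8 = 1.4
x=19: ŷ = 0.8 + 0.8·19 = 16; r = 15.9 − 16 = -0.1
x=20: ŷ = 0.8 + 0.8·20 = 16.8; r = 17.1 − 16.8 = 0.3
x=24: ŷ = 0.8 + 0.8·24 = 20; r = 18.3 − 20 = -1.7
x=38: ŷ = 0.8 + 0.8·38 = 31.2; r = 30.3 − 31.2 = -0.9
x=60: ŷ = 0.8 + 0.8·60 = 48.8; r = 48.5 − 48.8 = -0.3
x=63: ŷ = 0.8 + 0.8·63 = 51.2; r = 52.5 − 51.2 = 1.3
|r| > 1.1: x=5 (|r|=1.4), x=24 (|r|=1.7), x=63 (|r|=1.3) → 3

3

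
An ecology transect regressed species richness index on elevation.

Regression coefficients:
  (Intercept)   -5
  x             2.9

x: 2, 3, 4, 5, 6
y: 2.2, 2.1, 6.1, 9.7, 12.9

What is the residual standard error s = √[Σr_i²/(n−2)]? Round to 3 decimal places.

x=2: ŷ = -5 + 2.9·2 = 0.8; r = 2.2 − 0.8 = 1.4
x=3: ŷ = -5 + 2.9·3 = 3.7; r = 2.1 − 3.7 = -1.6
x=4: ŷ = -5 + 2.9·4 = 6.6; r = 6.1 − 6.6 = -0.5
x=5: ŷ = -5 + 2.9·5 = 9.5; r = 9.7 − 9.5 = 0.2
x=6: ŷ = -5 + 2.9·6 = 12.4; r = 12.9 − 12.4 = 0.5
SSE = 1.96 + 2.56 + 0.25 + 0.04 + 0.25 = 5.06
s = √(5.06/3) = √1.68667 ≈ 1.299

s = 1.299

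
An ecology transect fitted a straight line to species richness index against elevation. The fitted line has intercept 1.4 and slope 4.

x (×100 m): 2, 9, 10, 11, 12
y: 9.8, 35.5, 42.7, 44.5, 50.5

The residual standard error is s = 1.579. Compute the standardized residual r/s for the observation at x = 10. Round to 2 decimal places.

ŷ = 1.4 + 4·10 = 41.4
r = 42.7 − 41.4 = 1.3
r/s = 1.3 / 1.579 = 0.82

0.82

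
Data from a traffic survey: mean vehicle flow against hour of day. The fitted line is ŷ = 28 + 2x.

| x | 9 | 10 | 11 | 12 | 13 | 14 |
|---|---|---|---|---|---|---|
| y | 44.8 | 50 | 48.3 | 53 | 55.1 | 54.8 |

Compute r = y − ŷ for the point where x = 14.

ŷ = 28 + 2·14 = 56
r = 54.8 − 56 = -1.2

r = -1.2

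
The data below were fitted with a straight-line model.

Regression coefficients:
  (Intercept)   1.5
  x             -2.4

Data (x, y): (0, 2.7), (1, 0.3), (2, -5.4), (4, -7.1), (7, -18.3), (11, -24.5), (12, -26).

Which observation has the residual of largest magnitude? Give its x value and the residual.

x = 7, r = -3

x=0: ŷ = 1.5 − 2.4·0 = 1.5; r = 2.7 − 1.5 = 1.2
x=1: ŷ = 1.5 − 2.4·1 = -0.9; r = 0.3 − (-0.9) = 1.2
x=2: ŷ = 1.5 − 2.4·2 = -3.3; r = -5.4 − (-3.3) = -2.1
x=4: ŷ = 1.5 − 2.4·4 = -8.1; r = -7.1 − (-8.1) = 1
x=7: ŷ = 1.5 − 2.4·7 = -15.3; r = -18.3 − (-15.3) = -3
x=11: ŷ = 1.5 − 2.4·11 = -24.9; r = -24.5 − (-24.9) = 0.4
x=12: ŷ = 1.5 − 2.4·12 = -27.3; r = -26 − (-27.3) = 1.3
Largest |r| is 3 at x = 7, residual -3.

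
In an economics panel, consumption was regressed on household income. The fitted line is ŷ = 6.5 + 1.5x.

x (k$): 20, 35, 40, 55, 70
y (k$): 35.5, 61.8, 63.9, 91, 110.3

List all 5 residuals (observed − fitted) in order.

x=20: ŷ = 6.5 + 1.5·20 = 36.5; r = 35.5 − 36.5 = -1
x=35: ŷ = 6.5 + 1.5·35 = 59; r = 61.8 − 59 = 2.8
x=40: ŷ = 6.5 + 1.5·40 = 66.5; r = 63.9 − 66.5 = -2.6
x=55: ŷ = 6.5 + 1.5·55 = 89; r = 91 − 89 = 2
x=70: ŷ = 6.5 + 1.5·70 = 111.5; r = 110.3 − 111.5 = -1.2

-1, 2.8, -2.6, 2, -1.2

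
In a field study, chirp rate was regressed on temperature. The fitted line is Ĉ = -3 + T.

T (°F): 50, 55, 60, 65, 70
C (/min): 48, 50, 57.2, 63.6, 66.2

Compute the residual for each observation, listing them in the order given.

T=50: Ĉ = -3 + 50 = 47; r = 48 − 47 = 1
T=55: Ĉ = -3 + 55 = 52; r = 50 − 52 = -2
T=60: Ĉ = -3 + 60 = 57; r = 57.2 − 57 = 0.2
T=65: Ĉ = -3 + 65 = 62; r = 63.6 − 62 = 1.6
T=70: Ĉ = -3 + 70 = 67; r = 66.2 − 67 = -0.8

1, -2, 0.2, 1.6, -0.8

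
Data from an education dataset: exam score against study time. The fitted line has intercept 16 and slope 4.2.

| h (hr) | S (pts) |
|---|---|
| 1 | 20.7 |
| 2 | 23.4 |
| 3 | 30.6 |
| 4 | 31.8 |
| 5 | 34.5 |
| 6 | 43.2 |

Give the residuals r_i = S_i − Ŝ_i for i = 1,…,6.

h=1: Ŝ = 16 + 4.2·1 = 20.2; r = 20.7 − 20.2 = 0.5
h=2: Ŝ = 16 + 4.2·2 = 24.4; r = 23.4 − 24.4 = -1
h=3: Ŝ = 16 + 4.2·3 = 28.6; r = 30.6 − 28.6 = 2
h=4: Ŝ = 16 + 4.2·4 = 32.8; r = 31.8 − 32.8 = -1
h=5: Ŝ = 16 + 4.2·5 = 37; r = 34.5 − 37 = -2.5
h=6: Ŝ = 16 + 4.2·6 = 41.2; r = 43.2 − 41.2 = 2

0.5, -1, 2, -1, -2.5, 2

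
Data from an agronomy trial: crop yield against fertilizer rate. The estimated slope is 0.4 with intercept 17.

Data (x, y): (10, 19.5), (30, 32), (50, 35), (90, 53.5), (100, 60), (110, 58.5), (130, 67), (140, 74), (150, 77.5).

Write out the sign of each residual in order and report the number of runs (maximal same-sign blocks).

x=10: ŷ = 17 + 0.4·10 = 21; e = 19.5 − 21 = -1.5
x=30: ŷ = 17 + 0.4·30 = 29; e = 32 − 29 = 3
x=50: ŷ = 17 + 0.4·50 = 37; e = 35 − 37 = -2
x=90: ŷ = 17 + 0.4·90 = 53; e = 53.5 − 53 = 0.5
x=100: ŷ = 17 + 0.4·100 = 57; e = 60 − 57 = 3
x=110: ŷ = 17 + 0.4·110 = 61; e = 58.5 − 61 = -2.5
x=130: ŷ = 17 + 0.4·130 = 69; e = 67 − 69 = -2
x=140: ŷ = 17 + 0.4·140 = 73; e = 74 − 73 = 1
x=150: ŷ = 17 + 0.4·150 = 77; e = 77.5 − 77 = 0.5
Signs: − + − + + − − + +
Runs: −×1, +×1, −×1, +×2, −×2, +×2 → 6

6 runs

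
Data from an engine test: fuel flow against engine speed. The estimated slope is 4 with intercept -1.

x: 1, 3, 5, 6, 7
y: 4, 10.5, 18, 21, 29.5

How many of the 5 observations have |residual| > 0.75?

x=1: ŷ = -1 + 4·1 = 3; e = 4 − 3 = 1
x=3: ŷ = -1 + 4·3 = 11; e = 10.5 − 11 = -0.5
x=5: ŷ = -1 + 4·5 = 19; e = 18 − 19 = -1
x=6: ŷ = -1 + 4·6 = 23; e = 21 − 23 = -2
x=7: ŷ = -1 + 4·7 = 27; e = 29.5 − 27 = 2.5
|e| > 0.75: x=1 (|e|=1), x=5 (|e|=1), x=6 (|e|=2), x=7 (|e|=2.5) → 4

4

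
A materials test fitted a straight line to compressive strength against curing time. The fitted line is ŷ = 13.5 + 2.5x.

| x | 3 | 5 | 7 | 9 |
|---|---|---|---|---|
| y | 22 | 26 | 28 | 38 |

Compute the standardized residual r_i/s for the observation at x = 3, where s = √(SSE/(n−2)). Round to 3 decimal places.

x=3: ŷ = 13.5 + 2.5·3 = 21; r = 22 − 21 = 1
x=5: ŷ = 13.5 + 2.5·5 = 26; r = 26 − 26 = 0
x=7: ŷ = 13.5 + 2.5·7 = 31; r = 28 − 31 = -3
x=9: ŷ = 13.5 + 2.5·9 = 36; r = 38 − 36 = 2
SSE = 1 + 0 + 9 + 4 = 14
s = √(14/2) = 2.64575
r/s = 1 / 2.64575 = 0.378

0.378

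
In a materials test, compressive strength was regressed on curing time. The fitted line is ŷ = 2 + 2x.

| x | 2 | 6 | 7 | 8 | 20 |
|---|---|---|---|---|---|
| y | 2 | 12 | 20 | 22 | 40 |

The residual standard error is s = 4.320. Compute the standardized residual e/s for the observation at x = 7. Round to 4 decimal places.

0.9259

ŷ = 2 + 2·7 = 16
e = 20 − 16 = 4
e/s = 4 / 4.320 = 0.9259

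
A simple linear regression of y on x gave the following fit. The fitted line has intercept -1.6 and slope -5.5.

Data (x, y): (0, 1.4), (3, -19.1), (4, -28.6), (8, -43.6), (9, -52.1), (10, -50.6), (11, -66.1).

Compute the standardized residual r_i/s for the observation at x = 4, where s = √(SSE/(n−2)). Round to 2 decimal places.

x=0: ŷ = -1.6 − 5.5·0 = -1.6; r = 1.4 − (-1.6) = 3
x=3: ŷ = -1.6 − 5.5·3 = -18.1; r = -19.1 − (-18.1) = -1
x=4: ŷ = -1.6 − 5.5·4 = -23.6; r = -28.6 − (-23.6) = -5
x=8: ŷ = -1.6 − 5.5·8 = -45.6; r = -43.6 − (-45.6) = 2
x=9: ŷ = -1.6 − 5.5·9 = -51.1; r = -52.1 − (-51.1) = -1
x=10: ŷ = -1.6 − 5.5·10 = -56.6; r = -50.6 − (-56.6) = 6
x=11: ŷ = -1.6 − 5.5·11 = -62.1; r = -66.1 − (-62.1) = -4
SSE = 9 + 1 + 25 + 4 + 1 + 36 + 16 = 92
s = √(92/5) = 4.28952
r/s = -5 / 4.28952 = -1.17

-1.17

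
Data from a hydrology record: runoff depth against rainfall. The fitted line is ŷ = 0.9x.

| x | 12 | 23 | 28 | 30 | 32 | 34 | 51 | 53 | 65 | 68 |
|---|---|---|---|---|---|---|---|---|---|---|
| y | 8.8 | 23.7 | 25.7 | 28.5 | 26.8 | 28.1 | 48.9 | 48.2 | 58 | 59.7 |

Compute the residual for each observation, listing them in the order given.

x=12: ŷ = 0.9·12 = 10.8; e = 8.8 − 10.8 = -2
x=23: ŷ = 0.9·23 = 20.7; e = 23.7 − 20.7 = 3
x=28: ŷ = 0.9·28 = 25.2; e = 25.7 − 25.2 = 0.5
x=30: ŷ = 0.9·30 = 27; e = 28.5 − 27 = 1.5
x=32: ŷ = 0.9·32 = 28.8; e = 26.8 − 28.8 = -2
x=34: ŷ = 0.9·34 = 30.6; e = 28.1 − 30.6 = -2.5
x=51: ŷ = 0.9·51 = 45.9; e = 48.9 − 45.9 = 3
x=53: ŷ = 0.9·53 = 47.7; e = 48.2 − 47.7 = 0.5
x=65: ŷ = 0.9·65 = 58.5; e = 58 − 58.5 = -0.5
x=68: ŷ = 0.9·68 = 61.2; e = 59.7 − 61.2 = -1.5

-2, 3, 0.5, 1.5, -2, -2.5, 3, 0.5, -0.5, -1.5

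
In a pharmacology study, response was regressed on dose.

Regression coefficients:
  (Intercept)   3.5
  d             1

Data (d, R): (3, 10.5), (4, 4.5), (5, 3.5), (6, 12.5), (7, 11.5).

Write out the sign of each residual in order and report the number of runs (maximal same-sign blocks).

d=3: ŷ = 3.5 + 3 = 6.5; e = 10.5 − 6.5 = 4
d=4: ŷ = 3.5 + 4 = 7.5; e = 4.5 − 7.5 = -3
d=5: ŷ = 3.5 + 5 = 8.5; e = 3.5 − 8.5 = -5
d=6: ŷ = 3.5 + 6 = 9.5; e = 12.5 − 9.5 = 3
d=7: ŷ = 3.5 + 7 = 10.5; e = 11.5 − 10.5 = 1
Signs: + − − + +
Runs: +×1, −×2, +×2 → 3

3 runs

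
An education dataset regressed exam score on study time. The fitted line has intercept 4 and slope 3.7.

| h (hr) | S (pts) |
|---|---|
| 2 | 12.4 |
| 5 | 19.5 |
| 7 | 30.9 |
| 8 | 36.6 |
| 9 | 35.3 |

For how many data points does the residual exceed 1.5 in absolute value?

3

h=2: Ŝ = 4 + 3.7·2 = 11.4; r = 12.4 − 11.4 = 1
h=5: Ŝ = 4 + 3.7·5 = 22.5; r = 19.5 − 22.5 = -3
h=7: Ŝ = 4 + 3.7·7 = 29.9; r = 30.9 − 29.9 = 1
h=8: Ŝ = 4 + 3.7·8 = 33.6; r = 36.6 − 33.6 = 3
h=9: Ŝ = 4 + 3.7·9 = 37.3; r = 35.3 − 37.3 = -2
|r| > 1.5: h=5 (|r|=3), h=8 (|r|=3), h=9 (|r|=2) → 3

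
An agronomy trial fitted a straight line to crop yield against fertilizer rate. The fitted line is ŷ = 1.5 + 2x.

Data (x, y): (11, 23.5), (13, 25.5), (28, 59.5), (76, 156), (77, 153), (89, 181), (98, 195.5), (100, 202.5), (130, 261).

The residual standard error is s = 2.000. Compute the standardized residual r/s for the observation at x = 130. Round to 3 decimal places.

ŷ = 1.5 + 2·130 = 261.5
r = 261 − 261.5 = -0.5
r/s = -0.5 / 2.000 = -0.250

-0.250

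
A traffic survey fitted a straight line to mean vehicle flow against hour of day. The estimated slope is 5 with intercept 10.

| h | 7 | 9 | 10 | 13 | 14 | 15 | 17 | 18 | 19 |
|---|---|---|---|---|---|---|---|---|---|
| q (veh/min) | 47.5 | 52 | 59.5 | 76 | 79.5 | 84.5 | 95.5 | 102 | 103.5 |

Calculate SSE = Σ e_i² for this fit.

SSE = 23.5

h=7: ŷ = 10 + 5·7 = 45; e = 47.5 − 45 = 2.5
h=9: ŷ = 10 + 5·9 = 55; e = 52 − 55 = -3
h=10: ŷ = 10 + 5·10 = 60; e = 59.5 − 60 = -0.5
h=13: ŷ = 10 + 5·13 = 75; e = 76 − 75 = 1
h=14: ŷ = 10 + 5·14 = 80; e = 79.5 − 80 = -0.5
h=15: ŷ = 10 + 5·15 = 85; e = 84.5 − 85 = -0.5
h=17: ŷ = 10 + 5·17 = 95; e = 95.5 − 95 = 0.5
h=18: ŷ = 10 + 5·18 = 100; e = 102 − 100 = 2
h=19: ŷ = 10 + 5·19 = 105; e = 103.5 − 105 = -1.5
SSE = 6.25 + 9 + 0.25 + 1 + 0.25 + 0.25 + 0.25 + 4 + 2.25 = 23.5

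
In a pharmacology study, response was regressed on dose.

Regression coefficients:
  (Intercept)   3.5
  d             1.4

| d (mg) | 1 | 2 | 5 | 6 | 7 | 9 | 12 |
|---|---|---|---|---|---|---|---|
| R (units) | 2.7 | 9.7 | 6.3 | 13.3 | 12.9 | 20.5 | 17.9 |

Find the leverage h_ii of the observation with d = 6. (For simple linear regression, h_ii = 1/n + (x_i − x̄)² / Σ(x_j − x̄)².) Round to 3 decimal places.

d̄ = (1 + 2 + 5 + 6 + 7 + 9 + 12)/7 = 6
Σ(d − d̄)² = 25 + 16 + 1 + 0 + 1 + 9 + 36 = 88
h = 1/7 + (0)²/88 = 0.142857 + 0 = 0.143

h = 0.143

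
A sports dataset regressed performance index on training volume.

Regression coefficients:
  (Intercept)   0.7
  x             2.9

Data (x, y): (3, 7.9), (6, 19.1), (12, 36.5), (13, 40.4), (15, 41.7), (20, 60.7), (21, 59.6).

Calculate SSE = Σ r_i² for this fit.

x=3: ŷ = 0.7 + 2.9·3 = 9.4; r = 7.9 − 9.4 = -1.5
x=6: ŷ = 0.7 + 2.9·6 = 18.1; r = 19.1 − 18.1 = 1
x=12: ŷ = 0.7 + 2.9·12 = 35.5; r = 36.5 − 35.5 = 1
x=13: ŷ = 0.7 + 2.9·13 = 38.4; r = 40.4 − 38.4 = 2
x=15: ŷ = 0.7 + 2.9·15 = 44.2; r = 41.7 − 44.2 = -2.5
x=20: ŷ = 0.7 + 2.9·20 = 58.7; r = 60.7 − 58.7 = 2
x=21: ŷ = 0.7 + 2.9·21 = 61.6; r = 59.6 − 61.6 = -2
SSE = 2.25 + 1 + 1 + 4 + 6.25 + 4 + 4 = 22.5

SSE = 22.5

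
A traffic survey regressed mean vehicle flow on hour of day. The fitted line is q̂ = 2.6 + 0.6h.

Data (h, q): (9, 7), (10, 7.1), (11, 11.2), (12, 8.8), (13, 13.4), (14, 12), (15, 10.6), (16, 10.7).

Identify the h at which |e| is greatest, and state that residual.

h = 13, e = 3

h=9: q̂ = 2.6 + 0.6·9 = 8; e = 7 − 8 = -1
h=10: q̂ = 2.6 + 0.6·10 = 8.6; e = 7.1 − 8.6 = -1.5
h=11: q̂ = 2.6 + 0.6·11 = 9.2; e = 11.2 − 9.2 = 2
h=12: q̂ = 2.6 + 0.6·12 = 9.8; e = 8.8 − 9.8 = -1
h=13: q̂ = 2.6 + 0.6·13 = 10.4; e = 13.4 − 10.4 = 3
h=14: q̂ = 2.6 + 0.6·14 = 11; e = 12 − 11 = 1
h=15: q̂ = 2.6 + 0.6·15 = 11.6; e = 10.6 − 11.6 = -1
h=16: q̂ = 2.6 + 0.6·16 = 12.2; e = 10.7 − 12.2 = -1.5
Largest |e| is 3 at h = 13, residual 3.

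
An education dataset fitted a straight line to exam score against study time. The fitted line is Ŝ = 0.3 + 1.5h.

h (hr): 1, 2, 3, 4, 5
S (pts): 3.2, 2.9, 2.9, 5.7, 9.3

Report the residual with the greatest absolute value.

e = -1.9

h=1: Ŝ = 0.3 + 1.5·1 = 1.8; e = 3.2 − 1.8 = 1.4
h=2: Ŝ = 0.3 + 1.5·2 = 3.3; e = 2.9 − 3.3 = -0.4
h=3: Ŝ = 0.3 + 1.5·3 = 4.8; e = 2.9 − 4.8 = -1.9
h=4: Ŝ = 0.3 + 1.5·4 = 6.3; e = 5.7 − 6.3 = -0.6
h=5: Ŝ = 0.3 + 1.5·5 = 7.8; e = 9.3 − 7.8 = 1.5
Largest |e| is 1.9 at h = 3, residual -1.9.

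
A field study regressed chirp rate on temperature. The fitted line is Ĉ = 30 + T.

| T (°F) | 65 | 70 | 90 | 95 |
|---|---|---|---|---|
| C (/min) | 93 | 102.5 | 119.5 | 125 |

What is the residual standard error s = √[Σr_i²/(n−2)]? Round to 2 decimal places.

T=65: Ĉ = 30 + 65 = 95; r = 93 − 95 = -2
T=70: Ĉ = 30 + 70 = 100; r = 102.5 − 100 = 2.5
T=90: Ĉ = 30 + 90 = 120; r = 119.5 − 120 = -0.5
T=95: Ĉ = 30 + 95 = 125; r = 125 − 125 = 0
SSE = 4 + 6.25 + 0.25 + 0 = 10.5
s = √(10.5/2) = √5.25 ≈ 2.29

s = 2.29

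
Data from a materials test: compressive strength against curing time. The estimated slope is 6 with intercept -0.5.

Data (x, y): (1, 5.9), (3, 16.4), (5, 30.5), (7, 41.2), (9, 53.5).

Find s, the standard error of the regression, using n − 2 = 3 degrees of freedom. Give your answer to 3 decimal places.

x=1: ŷ = -0.5 + 6·1 = 5.5; r = 5.9 − 5.5 = 0.4
x=3: ŷ = -0.5 + 6·3 = 17.5; r = 16.4 − 17.5 = -1.1
x=5: ŷ = -0.5 + 6·5 = 29.5; r = 30.5 − 29.5 = 1
x=7: ŷ = -0.5 + 6·7 = 41.5; r = 41.2 − 41.5 = -0.3
x=9: ŷ = -0.5 + 6·9 = 53.5; r = 53.5 − 53.5 = 0
SSE = 0.16 + 1.21 + 1 + 0.09 + 0 = 2.46
s = √(2.46/3) = √0.82 ≈ 0.906

s = 0.906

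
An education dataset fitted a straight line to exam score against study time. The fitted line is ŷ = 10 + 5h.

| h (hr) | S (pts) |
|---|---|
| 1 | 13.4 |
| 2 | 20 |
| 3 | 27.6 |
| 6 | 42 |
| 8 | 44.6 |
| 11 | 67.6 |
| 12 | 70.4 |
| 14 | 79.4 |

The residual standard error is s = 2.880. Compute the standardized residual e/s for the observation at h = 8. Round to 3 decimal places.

ŷ = 10 + 5·8 = 50
e = 44.6 − 50 = -5.4
e/s = -5.4 / 2.880 = -1.875

-1.875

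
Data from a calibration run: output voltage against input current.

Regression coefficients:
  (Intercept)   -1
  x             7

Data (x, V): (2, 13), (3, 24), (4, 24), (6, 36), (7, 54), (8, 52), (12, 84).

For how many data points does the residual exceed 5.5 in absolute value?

x=2: V̂ = -1 + 7·2 = 13; e = 13 − 13 = 0
x=3: V̂ = -1 + 7·3 = 20; e = 24 − 20 = 4
x=4: V̂ = -1 + 7·4 = 27; e = 24 − 27 = -3
x=6: V̂ = -1 + 7·6 = 41; e = 36 − 41 = -5
x=7: V̂ = -1 + 7·7 = 48; e = 54 − 48 = 6
x=8: V̂ = -1 + 7·8 = 55; e = 52 − 55 = -3
x=12: V̂ = -1 + 7·12 = 83; e = 84 − 83 = 1
|e| > 5.5: x=7 (|e|=6) → 1

1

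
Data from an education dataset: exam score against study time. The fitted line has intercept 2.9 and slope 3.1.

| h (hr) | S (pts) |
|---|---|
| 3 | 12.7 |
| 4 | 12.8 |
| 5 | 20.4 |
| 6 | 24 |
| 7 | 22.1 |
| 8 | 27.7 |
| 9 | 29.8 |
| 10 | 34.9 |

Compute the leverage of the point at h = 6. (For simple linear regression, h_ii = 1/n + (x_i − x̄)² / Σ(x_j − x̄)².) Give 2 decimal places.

h̄ = (3 + 4 + 5 + 6 + 7 + 8 + 9 + 10)/8 = 6.5
Σ(h − h̄)² = 12.25 + 6.25 + 2.25 + 0.25 + 0.25 + 2.25 + 6.25 + 12.25 = 42
h = 1/8 + (-0.5)²/42 = 0.125 + 0.00595238 = 0.13

h = 0.13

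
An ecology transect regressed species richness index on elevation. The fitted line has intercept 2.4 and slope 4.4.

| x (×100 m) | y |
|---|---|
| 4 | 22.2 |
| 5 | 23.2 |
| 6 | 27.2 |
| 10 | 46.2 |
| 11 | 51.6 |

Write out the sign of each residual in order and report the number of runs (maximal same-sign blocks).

x=4: ŷ = 2.4 + 4.4·4 = 20; r = 22.2 − 20 = 2.2
x=5: ŷ = 2.4 + 4.4·5 = 24.4; r = 23.2 − 24.4 = -1.2
x=6: ŷ = 2.4 + 4.4·6 = 28.8; r = 27.2 − 28.8 = -1.6
x=10: ŷ = 2.4 + 4.4·10 = 46.4; r = 46.2 − 46.4 = -0.2
x=11: ŷ = 2.4 + 4.4·11 = 50.8; r = 51.6 − 50.8 = 0.8
Signs: + − − − +
Runs: +×1, −×3, +×1 → 3

3 runs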